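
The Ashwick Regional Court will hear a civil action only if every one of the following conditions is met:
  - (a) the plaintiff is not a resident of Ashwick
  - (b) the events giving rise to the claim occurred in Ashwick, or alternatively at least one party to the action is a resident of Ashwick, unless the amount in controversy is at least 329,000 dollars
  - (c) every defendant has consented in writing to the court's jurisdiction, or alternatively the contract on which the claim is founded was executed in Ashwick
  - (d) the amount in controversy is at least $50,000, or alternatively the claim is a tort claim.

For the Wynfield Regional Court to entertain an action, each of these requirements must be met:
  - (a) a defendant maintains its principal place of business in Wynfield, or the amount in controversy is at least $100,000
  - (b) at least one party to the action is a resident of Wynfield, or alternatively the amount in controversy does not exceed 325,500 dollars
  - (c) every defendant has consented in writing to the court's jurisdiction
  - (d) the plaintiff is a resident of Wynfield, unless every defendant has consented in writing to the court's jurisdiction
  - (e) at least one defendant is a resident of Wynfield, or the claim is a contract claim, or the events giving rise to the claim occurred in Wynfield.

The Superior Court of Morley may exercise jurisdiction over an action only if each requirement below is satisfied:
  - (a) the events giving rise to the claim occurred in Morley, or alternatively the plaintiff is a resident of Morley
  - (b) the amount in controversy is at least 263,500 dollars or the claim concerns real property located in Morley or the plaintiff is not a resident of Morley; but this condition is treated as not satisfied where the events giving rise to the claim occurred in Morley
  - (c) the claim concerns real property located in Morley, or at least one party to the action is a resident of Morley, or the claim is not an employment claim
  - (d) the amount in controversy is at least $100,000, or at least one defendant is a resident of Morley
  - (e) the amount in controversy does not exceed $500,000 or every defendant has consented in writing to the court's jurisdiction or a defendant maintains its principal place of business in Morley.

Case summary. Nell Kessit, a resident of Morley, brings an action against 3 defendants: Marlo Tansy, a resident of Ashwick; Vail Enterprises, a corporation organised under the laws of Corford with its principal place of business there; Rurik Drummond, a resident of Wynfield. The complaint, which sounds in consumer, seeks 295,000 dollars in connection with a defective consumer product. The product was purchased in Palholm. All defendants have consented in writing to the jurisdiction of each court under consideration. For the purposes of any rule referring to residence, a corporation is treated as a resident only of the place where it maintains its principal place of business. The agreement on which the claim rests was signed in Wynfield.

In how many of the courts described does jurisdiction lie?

3

The Ashwick Regional Court:
  (a) The plaintiff resides in Morley, which is not Ashwick. Satisfied.
  (b) Marlo Tansy resides in Ashwick, so this disjunct is met. Satisfied.
  (c) Every defendant has filed written consent, which satisfies one of the alternatives. Condition met.
  (d) The amount in controversy is 295,000 dollars, which meets the 50,000 dollars floor — that alternative is enough. Condition met.
  → All conditions met; jurisdiction exists.
The Wynfield Regional Court:
  (a) The amount in controversy is $295,000, which meets the $100,000 floor, so this disjunct is met. Satisfied.
  (b) Rurik Drummond resides in Wynfield, so one alternative holds. Condition met.
  (c) Every defendant has filed written consent. Condition met.
  (d) The plaintiff resides in Morley, not Wynfield. However, every defendant has filed written consent, so the 'unless' proviso supplies this condition. Satisfied.
  (e) Rurik Drummond resides in Wynfield, so this disjunct is met. Met.
  → Jurisdiction lies.
The Superior Court of Morley:
  (a) The plaintiff resides in Morley, so this disjunct is met. Met.
  (b) The amount in controversy is USD 295,000, which meets the $263,500 floor — that alternative is enough. And the carve-out is inapplicable — the operative events occurred in Palholm, not Morley. Met.
  (c) Nell Kessit resides in Morley, so one alternative holds. Condition met.
  (d) The amount in controversy is 295,000 dollars, which meets the USD 100,000 floor, which satisfies one of the alternatives. Condition met.
  (e) The amount in controversy is USD 295,000, within the 500,000 dollars ceiling — that alternative is enough. Condition met.
  → The court has jurisdiction.
Courts with jurisdiction: the Ashwick Regional Court, the Wynfield Regional Court, the Superior Court of Morley — 3 in total.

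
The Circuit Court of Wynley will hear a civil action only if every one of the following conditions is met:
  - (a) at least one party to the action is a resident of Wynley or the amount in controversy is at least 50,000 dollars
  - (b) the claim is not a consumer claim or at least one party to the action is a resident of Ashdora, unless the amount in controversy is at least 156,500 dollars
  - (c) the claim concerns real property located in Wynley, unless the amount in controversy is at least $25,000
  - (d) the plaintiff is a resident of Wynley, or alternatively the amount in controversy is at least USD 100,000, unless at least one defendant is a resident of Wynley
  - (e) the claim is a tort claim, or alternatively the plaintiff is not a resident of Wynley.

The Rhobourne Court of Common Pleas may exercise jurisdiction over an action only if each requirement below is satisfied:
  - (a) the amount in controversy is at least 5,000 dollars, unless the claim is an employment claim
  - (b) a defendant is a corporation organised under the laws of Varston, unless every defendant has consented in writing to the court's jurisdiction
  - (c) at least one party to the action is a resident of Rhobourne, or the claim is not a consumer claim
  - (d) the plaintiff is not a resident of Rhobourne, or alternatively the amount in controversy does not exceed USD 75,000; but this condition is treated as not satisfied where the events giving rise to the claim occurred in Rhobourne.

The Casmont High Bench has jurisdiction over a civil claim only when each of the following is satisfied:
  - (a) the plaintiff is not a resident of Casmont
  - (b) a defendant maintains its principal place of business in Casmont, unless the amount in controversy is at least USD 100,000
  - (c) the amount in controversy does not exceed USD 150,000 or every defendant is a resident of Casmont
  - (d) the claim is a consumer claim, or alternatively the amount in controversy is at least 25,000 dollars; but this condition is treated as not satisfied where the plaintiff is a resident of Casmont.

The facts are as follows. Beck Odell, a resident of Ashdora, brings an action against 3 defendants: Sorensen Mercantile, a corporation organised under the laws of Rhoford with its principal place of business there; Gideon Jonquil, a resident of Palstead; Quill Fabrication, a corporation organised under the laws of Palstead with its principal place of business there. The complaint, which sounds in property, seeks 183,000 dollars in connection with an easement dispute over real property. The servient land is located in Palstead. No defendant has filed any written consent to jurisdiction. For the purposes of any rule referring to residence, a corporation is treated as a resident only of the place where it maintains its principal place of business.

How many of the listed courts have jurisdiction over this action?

The Circuit Court of Wynley:
  (a) The amount in controversy is $183,000, which meets the $50,000 floor, so this disjunct is met. Met.
  (b) The claim is a property claim, not a consumer claim, which satisfies one of the alternatives. Satisfied.
  (c) The property lies in Palstead, not Wynley. However, the amount in controversy is $183,000, which meets the $25,000 floor, so the 'unless' proviso supplies this condition. Met.
  (d) The amount in controversy is 183,000 dollars, which meets the 100,000 dollars floor, so this disjunct is met. Condition met.
  (e) The plaintiff resides in Ashdora, which is not Wynley, so one alternative holds. Met.
  → All conditions met; jurisdiction exists.
The Rhobourne Court of Common Pleas:
  (a) The amount in controversy is $183,000, which meets the USD 5,000 floor. Met.
  (b) The corporate defendant(s) are organised in Palstead, Rhoford, not Varston. And no such written consent has been filed, so the proviso does not save it. Fails.
  (c) The claim is a property claim, not a consumer claim — that alternative is enough. Met.
  (d) The plaintiff resides in Ashdora, which is not Rhobourne — that alternative is enough. And the carve-out is inapplicable — the operative events occurred in Palstead, not Rhobourne. Satisfied.
  → Not every requirement is met — no jurisdiction.
The Casmont High Bench:
  (a) The plaintiff resides in Ashdora, which is not Casmont. Met.
  (b) The corporate defendant(s) have their principal place of business in Palstead, Rhoford, not Casmont. The proviso rescues it, though: the amount in controversy is 183,000 dollars, which meets the $100,000 floor. Met.
  (c) The amount in controversy is $183,000, above the 150,000 dollars ceiling; the defendants reside as follows — Sorensen Mercantile in Rhoford, Gideon Jonquil in Palstead, Quill Fabrication in Palstead — not all in Casmont — no alternative holds. Not met.
  (d) The amount in controversy is USD 183,000, which meets the USD 25,000 floor, so this disjunct is met. The carve-out does not apply: the plaintiff resides in Ashdora, not Casmont. Met.
  → No jurisdiction.
Courts with jurisdiction: the Circuit Court of Wynley — 1 in total.

1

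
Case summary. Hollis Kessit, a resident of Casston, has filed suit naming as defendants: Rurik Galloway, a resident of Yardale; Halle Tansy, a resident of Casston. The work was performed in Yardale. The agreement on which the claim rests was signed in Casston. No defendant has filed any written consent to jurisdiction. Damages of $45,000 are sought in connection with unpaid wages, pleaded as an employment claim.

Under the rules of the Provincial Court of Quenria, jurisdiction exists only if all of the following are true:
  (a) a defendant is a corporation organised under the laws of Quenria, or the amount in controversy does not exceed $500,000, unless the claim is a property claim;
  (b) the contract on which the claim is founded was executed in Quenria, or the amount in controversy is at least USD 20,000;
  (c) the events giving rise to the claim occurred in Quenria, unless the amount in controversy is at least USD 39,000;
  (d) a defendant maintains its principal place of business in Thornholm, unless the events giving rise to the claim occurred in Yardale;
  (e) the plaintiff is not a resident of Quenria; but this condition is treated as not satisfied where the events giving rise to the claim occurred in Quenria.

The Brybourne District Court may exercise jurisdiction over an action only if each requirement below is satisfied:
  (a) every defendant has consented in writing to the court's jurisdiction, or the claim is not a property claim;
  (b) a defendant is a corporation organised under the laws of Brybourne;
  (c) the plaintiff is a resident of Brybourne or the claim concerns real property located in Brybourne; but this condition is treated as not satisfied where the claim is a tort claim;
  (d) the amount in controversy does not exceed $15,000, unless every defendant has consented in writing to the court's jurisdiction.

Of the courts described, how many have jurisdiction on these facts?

1

The Provincial Court of Quenria:
  (a) The amount in controversy is $45,000, within the 500,000 dollars ceiling — that alternative is enough. Satisfied.
  (b) The amount in controversy is 45,000 dollars, which meets the $20,000 floor, so one alternative holds. Condition met.
  (c) The operative events occurred in Yardale, not Quenria. However, the amount in controversy is 45,000 dollars, which meets the 39,000 dollars floor, so the 'unless' proviso supplies this condition. Condition met.
  (d) No defendant is a corporation. However, the operative events occurred in Yardale, so the 'unless' proviso supplies this condition. Met.
  (e) The plaintiff resides in Casston, which is not Quenria. The carve-out does not apply: the operative events occurred in Yardale, not Quenria. Satisfied.
  → Every requirement is satisfied — jurisdiction.
The Brybourne District Court:
  (a) The claim is an employment claim, not a property claim, which satisfies one of the alternatives. Met.
  (b) No defendant is a corporation. Not met.
  (c) The plaintiff resides in Casston, not Brybourne; the claim does not concern real property — no alternative holds. Fails.
  (d) The amount in controversy is USD 45,000, above the USD 15,000 ceiling. Nor does the 'unless' clause help: no such written consent has been filed. Not met.
  → Not every requirement is met — no jurisdiction.
Courts with jurisdiction: the Provincial Court of Quenria — 1 in total.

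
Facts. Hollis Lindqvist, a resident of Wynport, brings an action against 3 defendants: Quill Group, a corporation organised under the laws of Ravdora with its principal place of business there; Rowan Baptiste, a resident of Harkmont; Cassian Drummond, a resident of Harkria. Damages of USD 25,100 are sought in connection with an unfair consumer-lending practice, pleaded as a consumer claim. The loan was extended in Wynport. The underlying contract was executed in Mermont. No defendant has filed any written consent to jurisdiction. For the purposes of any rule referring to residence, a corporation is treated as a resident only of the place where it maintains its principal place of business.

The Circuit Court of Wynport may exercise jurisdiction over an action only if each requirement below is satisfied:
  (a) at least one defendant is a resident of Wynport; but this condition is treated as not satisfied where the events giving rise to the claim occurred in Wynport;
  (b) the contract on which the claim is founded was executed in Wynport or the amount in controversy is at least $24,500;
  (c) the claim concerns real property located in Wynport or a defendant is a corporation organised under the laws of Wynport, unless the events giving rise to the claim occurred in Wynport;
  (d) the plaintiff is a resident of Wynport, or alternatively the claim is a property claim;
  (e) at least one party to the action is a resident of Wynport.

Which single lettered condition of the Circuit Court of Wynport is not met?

The Circuit Court of Wynport:
  (a) No defendant resides in Wynport (they reside in Ravdora, Harkmont, Harkria). Not satisfied.
  (b) The amount in controversy is $25,100, which meets the 24,500 dollars floor — that alternative is enough. Condition met.
  (c) The claim does not concern real property; the corporate defendant(s) are organised in Ravdora, not Wynport — every alternative fails. However, the operative events occurred in Wynport, so the 'unless' proviso supplies this condition. Met.
  (d) The plaintiff resides in Wynport — that alternative is enough. Satisfied.
  (e) Hollis Lindqvist resides in Wynport. Met.
Only condition (a) fails.

(a)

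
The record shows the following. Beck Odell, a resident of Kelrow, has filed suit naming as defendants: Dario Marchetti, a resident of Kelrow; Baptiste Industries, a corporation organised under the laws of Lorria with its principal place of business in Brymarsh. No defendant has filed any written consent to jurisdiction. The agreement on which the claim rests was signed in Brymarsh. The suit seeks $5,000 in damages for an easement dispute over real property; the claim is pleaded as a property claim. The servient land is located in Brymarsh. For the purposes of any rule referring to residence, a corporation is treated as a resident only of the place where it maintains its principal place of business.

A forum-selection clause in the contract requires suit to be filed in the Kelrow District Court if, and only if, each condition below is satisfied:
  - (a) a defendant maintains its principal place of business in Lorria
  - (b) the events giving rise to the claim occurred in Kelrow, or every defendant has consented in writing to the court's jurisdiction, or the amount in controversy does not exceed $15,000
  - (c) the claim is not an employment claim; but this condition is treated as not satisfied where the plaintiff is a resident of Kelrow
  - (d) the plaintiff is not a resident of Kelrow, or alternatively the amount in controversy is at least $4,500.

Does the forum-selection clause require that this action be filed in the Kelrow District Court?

The Kelrow District Court:
  (a) The corporate defendant(s) have their principal place of business in Brymarsh, not Lorria. Condition not met.
  (b) The amount in controversy is USD 5,000, within the 15,000 dollars ceiling, so one alternative holds. Condition met.
  (c) The claim is a property claim, not an employment claim. But the plaintiff resides in Kelrow, triggering the carve-out and defeating this condition. Condition not met.
  (d) The amount in controversy is 5,000 dollars, which meets the USD 4,500 floor — that alternative is enough. Met.
  → The clause does not apply.

No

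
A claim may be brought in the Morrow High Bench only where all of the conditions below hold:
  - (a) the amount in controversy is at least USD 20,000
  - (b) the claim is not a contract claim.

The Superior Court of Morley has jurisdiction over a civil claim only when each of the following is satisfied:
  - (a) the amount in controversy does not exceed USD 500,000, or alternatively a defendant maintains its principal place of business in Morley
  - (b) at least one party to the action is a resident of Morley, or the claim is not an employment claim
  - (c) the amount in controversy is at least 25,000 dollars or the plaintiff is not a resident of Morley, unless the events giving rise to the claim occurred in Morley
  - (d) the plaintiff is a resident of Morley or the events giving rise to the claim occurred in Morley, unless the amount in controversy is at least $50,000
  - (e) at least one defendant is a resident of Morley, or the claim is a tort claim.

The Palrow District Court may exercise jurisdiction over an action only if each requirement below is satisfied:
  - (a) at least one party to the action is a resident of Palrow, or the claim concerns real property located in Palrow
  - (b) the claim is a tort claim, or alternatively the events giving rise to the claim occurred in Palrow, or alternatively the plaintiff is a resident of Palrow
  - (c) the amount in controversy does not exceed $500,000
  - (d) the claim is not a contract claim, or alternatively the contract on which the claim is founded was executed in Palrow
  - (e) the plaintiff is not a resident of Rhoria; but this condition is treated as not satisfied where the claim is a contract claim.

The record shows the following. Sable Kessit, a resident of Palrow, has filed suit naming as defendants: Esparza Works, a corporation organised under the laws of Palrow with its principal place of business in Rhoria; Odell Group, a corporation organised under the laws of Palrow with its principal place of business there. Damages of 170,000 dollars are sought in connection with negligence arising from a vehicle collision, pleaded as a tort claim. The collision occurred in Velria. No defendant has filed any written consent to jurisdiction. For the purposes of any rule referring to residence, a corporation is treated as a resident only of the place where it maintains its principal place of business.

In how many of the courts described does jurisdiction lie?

The Morrow High Bench:
  (a) The amount in controversy is 170,000 dollars, which meets the 20,000 dollars floor. Condition met.
  (b) The claim is a tort claim, not a contract claim. Condition met.
  → Jurisdiction lies.
The Superior Court of Morley:
  (a) The amount in controversy is $170,000, within the $500,000 ceiling — that alternative is enough. Satisfied.
  (b) The claim is a tort claim, not an employment claim — that alternative is enough. Condition met.
  (c) The amount in controversy is $170,000, which meets the $25,000 floor, which satisfies one of the alternatives. Satisfied.
  (d) The plaintiff resides in Palrow, not Morley; the operative events occurred in Velria, not Morley — every alternative fails. However, the amount in controversy is 170,000 dollars, which meets the $50,000 floor, so the 'unless' proviso supplies this condition. Satisfied.
  (e) The claim is a tort claim, which satisfies one of the alternatives. Met.
  → Jurisdiction lies.
The Palrow District Court:
  (a) Sable Kessit resides in Palrow, which satisfies one of the alternatives. Condition met.
  (b) The claim is a tort claim, so one alternative holds. Satisfied.
  (c) The amount in controversy is USD 170,000, within the 500,000 dollars ceiling. Met.
  (d) The claim is a tort claim, not a contract claim, so this disjunct is met. Met.
  (e) The plaintiff resides in Palrow, which is not Rhoria. The exception is not triggered, since the claim is a tort claim, not a contract claim. Condition met.
  → The court has jurisdiction.
Courts with jurisdiction: the Morrow High Bench, the Superior Court of Morley, the Palrow District Court — 3 in total.

3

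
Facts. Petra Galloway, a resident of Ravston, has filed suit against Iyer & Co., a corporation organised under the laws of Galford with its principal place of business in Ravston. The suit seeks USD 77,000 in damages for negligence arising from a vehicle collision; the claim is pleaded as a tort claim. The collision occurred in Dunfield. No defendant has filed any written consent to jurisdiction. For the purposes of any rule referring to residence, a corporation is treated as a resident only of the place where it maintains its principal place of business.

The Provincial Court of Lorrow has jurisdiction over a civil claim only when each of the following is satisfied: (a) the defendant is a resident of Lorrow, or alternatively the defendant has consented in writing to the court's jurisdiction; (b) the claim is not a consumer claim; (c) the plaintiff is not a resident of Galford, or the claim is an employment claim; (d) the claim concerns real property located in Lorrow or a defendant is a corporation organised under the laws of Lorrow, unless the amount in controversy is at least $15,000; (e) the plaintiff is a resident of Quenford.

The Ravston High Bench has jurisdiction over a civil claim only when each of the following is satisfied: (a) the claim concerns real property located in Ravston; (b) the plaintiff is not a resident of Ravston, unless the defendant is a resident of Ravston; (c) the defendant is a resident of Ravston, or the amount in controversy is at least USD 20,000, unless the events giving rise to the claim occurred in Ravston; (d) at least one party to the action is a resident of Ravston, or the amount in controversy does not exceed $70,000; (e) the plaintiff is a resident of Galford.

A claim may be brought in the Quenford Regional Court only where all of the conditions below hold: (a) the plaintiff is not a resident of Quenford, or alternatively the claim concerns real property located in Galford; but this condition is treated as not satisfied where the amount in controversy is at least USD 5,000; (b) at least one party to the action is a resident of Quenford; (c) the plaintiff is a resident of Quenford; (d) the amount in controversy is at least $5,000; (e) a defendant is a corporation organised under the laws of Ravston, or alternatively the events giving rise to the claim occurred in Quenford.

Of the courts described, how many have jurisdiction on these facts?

The Provincial Court of Lorrow:
  (a) The defendant resides in Ravston, not Lorrow; no such written consent has been filed — no alternative holds. Not satisfied.
  (b) The claim is a tort claim, not a consumer claim. Condition met.
  (c) The plaintiff resides in Ravston, which is not Galford, which satisfies one of the alternatives. Met.
  (d) The claim does not concern real property; the corporate defendant(s) are organised in Galford, not Lorrow — none of the alternatives is met. However, the amount in controversy is 77,000 dollars, which meets the USD 15,000 floor, so the 'unless' proviso supplies this condition. Condition met.
  (e) The plaintiff resides in Ravston, not Quenford. Not met.
  → Not every requirement is met — no jurisdiction.
The Ravston High Bench:
  (a) The claim does not concern real property. Condition not met.
  (b) The plaintiff resides in Ravston. However, the defendant resides in Ravston, so the 'unless' proviso supplies this condition. Met.
  (c) The defendant resides in Ravston, so this disjunct is met. Condition met.
  (d) Petra Galloway resides in Ravston, which satisfies one of the alternatives. Satisfied.
  (e) The plaintiff resides in Ravston, not Galford. Fails.
  → At least one condition fails; no jurisdiction.
The Quenford Regional Court:
  (a) The plaintiff resides in Ravston, which is not Quenford, so one alternative holds. But the carve-out bites: the amount in controversy is $77,000, which meets the $5,000 floor. Fails.
  (b) No party resides in Quenford. Fails.
  (c) The plaintiff resides in Ravston, not Quenford. Condition not met.
  (d) The amount in controversy is USD 77,000, which meets the USD 5,000 floor. Condition met.
  (e) The corporate defendant(s) are organised in Galford, not Ravston; the operative events occurred in Dunfield, not Quenford — every alternative fails. Not satisfied.
  → At least one condition fails; no jurisdiction.
No court satisfies all of its conditions.

0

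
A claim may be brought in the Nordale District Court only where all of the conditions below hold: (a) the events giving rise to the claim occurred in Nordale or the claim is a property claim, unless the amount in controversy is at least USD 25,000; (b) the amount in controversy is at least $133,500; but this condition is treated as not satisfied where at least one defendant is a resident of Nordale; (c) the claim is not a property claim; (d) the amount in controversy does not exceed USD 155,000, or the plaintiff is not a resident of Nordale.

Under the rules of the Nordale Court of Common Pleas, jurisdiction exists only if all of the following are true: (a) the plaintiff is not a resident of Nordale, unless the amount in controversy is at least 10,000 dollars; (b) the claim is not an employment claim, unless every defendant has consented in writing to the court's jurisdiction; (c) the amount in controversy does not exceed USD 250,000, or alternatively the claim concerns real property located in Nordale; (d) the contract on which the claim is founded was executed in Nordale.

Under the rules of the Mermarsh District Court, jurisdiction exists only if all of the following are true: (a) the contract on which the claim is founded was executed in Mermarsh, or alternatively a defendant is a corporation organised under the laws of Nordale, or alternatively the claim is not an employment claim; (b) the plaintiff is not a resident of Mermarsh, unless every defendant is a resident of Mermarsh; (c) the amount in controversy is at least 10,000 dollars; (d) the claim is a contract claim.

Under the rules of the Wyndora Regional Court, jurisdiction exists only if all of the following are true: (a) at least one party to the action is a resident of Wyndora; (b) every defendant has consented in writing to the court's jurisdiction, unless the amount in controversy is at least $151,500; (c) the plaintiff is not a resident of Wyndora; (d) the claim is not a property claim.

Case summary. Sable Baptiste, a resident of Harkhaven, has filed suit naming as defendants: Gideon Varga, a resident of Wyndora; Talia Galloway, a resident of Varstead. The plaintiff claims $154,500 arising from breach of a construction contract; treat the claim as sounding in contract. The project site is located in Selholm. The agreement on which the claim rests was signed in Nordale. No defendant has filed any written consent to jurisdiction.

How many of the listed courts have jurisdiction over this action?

4

The Nordale District Court:
  (a) The operative events occurred in Selholm, not Nordale; the claim is a contract claim, not a property claim — none of the alternatives is met. The proviso rescues it, though: the amount in controversy is 154,500 dollars, which meets the $25,000 floor. Met.
  (b) The amount in controversy is $154,500, which meets the 133,500 dollars floor. The exception is not triggered, since no defendant resides in Nordale (they reside in Wyndora, Varstead). Condition met.
  (c) The claim is a contract claim, not a property claim. Condition met.
  (d) The amount in controversy is $154,500, within the USD 155,000 ceiling — that alternative is enough. Met.
  → Jurisdiction lies.
The Nordale Court of Common Pleas:
  (a) The plaintiff resides in Harkhaven, which is not Nordale. Satisfied.
  (b) The claim is a contract claim, not an employment claim. Met.
  (c) The amount in controversy is USD 154,500, within the $250,000 ceiling, so this disjunct is met. Satisfied.
  (d) The contract was executed in Nordale. Condition met.
  → Every requirement is satisfied — jurisdiction.
The Mermarsh District Court:
  (a) The claim is a contract claim, not an employment claim — that alternative is enough. Condition met.
  (b) The plaintiff resides in Harkhaven, which is not Mermarsh. Satisfied.
  (c) The amount in controversy is USD 154,500, which meets the $10,000 floor. Satisfied.
  (d) The claim is a contract claim. Condition met.
  → All conditions met; jurisdiction exists.
The Wyndora Regional Court:
  (a) Gideon Varga resides in Wyndora. Met.
  (b) No such written consent has been filed. The proviso rescues it, though: the amount in controversy is 154,500 dollars, which meets the USD 151,500 floor. Satisfied.
  (c) The plaintiff resides in Harkhaven, which is not Wyndora. Met.
  (d) The claim is a contract claim, not a property claim. Met.
  → Every requirement is satisfied — jurisdiction.
Courts with jurisdiction: the Nordale District Court, the Nordale Court of Common Pleas, the Mermarsh District Court, the Wyndora Regional Court — 4 in total.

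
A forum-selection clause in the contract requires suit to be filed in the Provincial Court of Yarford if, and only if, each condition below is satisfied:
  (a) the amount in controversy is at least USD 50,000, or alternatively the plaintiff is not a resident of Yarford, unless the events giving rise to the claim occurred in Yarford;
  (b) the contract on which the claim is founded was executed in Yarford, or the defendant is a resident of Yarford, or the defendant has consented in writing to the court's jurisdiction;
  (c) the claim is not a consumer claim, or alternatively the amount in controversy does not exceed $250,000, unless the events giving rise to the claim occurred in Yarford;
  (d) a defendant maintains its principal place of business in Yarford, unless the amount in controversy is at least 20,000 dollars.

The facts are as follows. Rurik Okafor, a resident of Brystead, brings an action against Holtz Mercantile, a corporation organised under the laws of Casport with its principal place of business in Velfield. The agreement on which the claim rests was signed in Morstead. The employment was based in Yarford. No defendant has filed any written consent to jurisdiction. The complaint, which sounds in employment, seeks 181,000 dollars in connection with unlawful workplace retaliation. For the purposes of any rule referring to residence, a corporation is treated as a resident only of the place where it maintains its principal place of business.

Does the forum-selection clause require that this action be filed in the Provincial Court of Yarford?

The Provincial Court of Yarford:
  (a) The amount in controversy is $181,000, which meets the USD 50,000 floor — that alternative is enough. Condition met.
  (b) The contract was executed in Morstead, not Yarford; the defendant resides in Velfield, not Yarford; no such written consent has been filed — none of the alternatives is met. Condition not met.
  (c) The claim is an employment claim, not a consumer claim, which satisfies one of the alternatives. Condition met.
  (d) The corporate defendant(s) have their principal place of business in Velfield, not Yarford. The proviso rescues it, though: the amount in controversy is $181,000, which meets the 20,000 dollars floor. Condition met.
  → The clause does not apply.

No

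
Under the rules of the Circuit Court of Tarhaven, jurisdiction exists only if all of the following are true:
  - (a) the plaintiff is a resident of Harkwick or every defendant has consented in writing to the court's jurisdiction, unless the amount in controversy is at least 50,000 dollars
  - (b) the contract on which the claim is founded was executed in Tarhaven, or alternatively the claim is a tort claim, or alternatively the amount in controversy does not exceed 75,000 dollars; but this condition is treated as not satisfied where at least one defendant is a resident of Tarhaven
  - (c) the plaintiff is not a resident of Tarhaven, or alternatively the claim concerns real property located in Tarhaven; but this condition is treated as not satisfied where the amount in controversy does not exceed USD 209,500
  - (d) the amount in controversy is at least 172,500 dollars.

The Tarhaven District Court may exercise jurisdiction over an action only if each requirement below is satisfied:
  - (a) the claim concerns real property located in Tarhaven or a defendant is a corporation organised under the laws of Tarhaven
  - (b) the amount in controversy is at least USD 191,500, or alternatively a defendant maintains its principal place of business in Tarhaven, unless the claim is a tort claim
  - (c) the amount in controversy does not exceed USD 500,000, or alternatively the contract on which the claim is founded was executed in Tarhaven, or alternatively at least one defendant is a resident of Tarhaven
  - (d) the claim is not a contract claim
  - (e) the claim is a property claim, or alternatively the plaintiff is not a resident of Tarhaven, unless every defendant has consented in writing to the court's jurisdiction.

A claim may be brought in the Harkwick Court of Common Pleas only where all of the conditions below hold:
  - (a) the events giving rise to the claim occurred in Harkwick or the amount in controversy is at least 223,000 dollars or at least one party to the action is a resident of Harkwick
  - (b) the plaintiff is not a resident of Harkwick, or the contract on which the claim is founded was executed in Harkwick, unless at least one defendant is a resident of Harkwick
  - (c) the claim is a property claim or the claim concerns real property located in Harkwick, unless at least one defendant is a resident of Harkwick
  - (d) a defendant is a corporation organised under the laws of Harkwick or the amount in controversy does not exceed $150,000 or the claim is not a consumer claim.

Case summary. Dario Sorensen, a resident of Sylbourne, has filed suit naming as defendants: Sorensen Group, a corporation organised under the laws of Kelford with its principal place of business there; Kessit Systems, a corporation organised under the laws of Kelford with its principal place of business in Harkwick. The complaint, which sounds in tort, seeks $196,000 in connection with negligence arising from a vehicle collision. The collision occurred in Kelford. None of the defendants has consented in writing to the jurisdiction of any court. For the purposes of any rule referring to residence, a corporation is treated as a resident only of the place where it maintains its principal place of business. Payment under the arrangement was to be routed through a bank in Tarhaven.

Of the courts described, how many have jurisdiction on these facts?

1

The Circuit Court of Tarhaven:
  (a) The plaintiff resides in Sylbourne, not Harkwick; no such written consent has been filed — no alternative holds. But the amount in controversy is 196,000 dollars, which meets the $50,000 floor, and the 'unless' clause therefore excuses the requirement. Met.
  (b) The claim is a tort claim — that alternative is enough. The exception is not triggered, since no defendant resides in Tarhaven (they reside in Kelford, Harkwick). Satisfied.
  (c) The plaintiff resides in Sylbourne, which is not Tarhaven — that alternative is enough. However, the amount in controversy is 196,000 dollars, within the $209,500 ceiling, which falls within the stated exception and so defeats the condition. Fails.
  (d) The amount in controversy is USD 196,000, which meets the 172,500 dollars floor. Met.
  → The court lacks jurisdiction.
The Tarhaven District Court:
  (a) The claim does not concern real property; the corporate defendant(s) are organised in Kelford, not Tarhaven — no alternative holds. Not satisfied.
  (b) The amount in controversy is $196,000, which meets the USD 191,500 floor — that alternative is enough. Condition met.
  (c) The amount in controversy is 196,000 dollars, within the USD 500,000 ceiling, so this disjunct is met. Condition met.
  (d) The claim is a tort claim, not a contract claim. Satisfied.
  (e) The plaintiff resides in Sylbourne, which is not Tarhaven, so this disjunct is met. Condition met.
  → Not every requirement is met — no jurisdiction.
The Harkwick Court of Common Pleas:
  (a) Kessit Systems resides in Harkwick, so one alternative holds. Met.
  (b) The plaintiff resides in Sylbourne, which is not Harkwick, so one alternative holds. Met.
  (c) The claim is a tort claim, not a property claim; the claim does not concern real property — every alternative fails. However, Kessit Systems resides in Harkwick, so the 'unless' proviso supplies this condition. Met.
  (d) The claim is a tort claim, not a consumer claim, which satisfies one of the alternatives. Condition met.
  → The court has jurisdiction.
Courts with jurisdiction: the Harkwick Court of Common Pleas — 1 in total.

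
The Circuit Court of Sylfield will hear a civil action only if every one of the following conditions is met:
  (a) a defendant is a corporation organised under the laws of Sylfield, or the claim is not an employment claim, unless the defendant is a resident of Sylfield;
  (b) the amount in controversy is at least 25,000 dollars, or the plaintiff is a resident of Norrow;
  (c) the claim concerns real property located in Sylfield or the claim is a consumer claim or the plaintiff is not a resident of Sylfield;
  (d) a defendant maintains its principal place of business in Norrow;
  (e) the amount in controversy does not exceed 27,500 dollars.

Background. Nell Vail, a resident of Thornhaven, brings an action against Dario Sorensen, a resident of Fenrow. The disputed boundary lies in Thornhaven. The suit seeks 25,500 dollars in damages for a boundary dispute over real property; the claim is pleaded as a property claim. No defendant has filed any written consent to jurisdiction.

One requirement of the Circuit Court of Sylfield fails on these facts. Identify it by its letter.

(d)

The Circuit Court of Sylfield:
  (a) The claim is a property claim, not an employment claim, which satisfies one of the alternatives. Condition met.
  (b) The amount in controversy is $25,500, which meets the 25,000 dollars floor, so one alternative holds. Met.
  (c) The plaintiff resides in Thornhaven, which is not Sylfield — that alternative is enough. Condition met.
  (d) No defendant is a corporation. Fails.
  (e) The amount in controversy is $25,500, within the USD 27,500 ceiling. Met.
Only condition (d) fails.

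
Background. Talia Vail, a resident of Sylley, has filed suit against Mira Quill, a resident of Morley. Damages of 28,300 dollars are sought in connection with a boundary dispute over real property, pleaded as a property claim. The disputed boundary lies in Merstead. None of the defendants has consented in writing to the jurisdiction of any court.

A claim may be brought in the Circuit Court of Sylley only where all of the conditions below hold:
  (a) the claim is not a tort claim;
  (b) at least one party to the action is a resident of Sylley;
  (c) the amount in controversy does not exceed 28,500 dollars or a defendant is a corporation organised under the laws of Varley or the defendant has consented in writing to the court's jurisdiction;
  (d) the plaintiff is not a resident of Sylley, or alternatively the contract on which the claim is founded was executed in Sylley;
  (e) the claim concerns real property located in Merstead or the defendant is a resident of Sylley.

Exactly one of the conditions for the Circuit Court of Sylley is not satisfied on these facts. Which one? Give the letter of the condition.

The Circuit Court of Sylley:
  (a) The claim is a property claim, not a tort claim. Condition met.
  (b) Talia Vail resides in Sylley. Condition met.
  (c) The amount in controversy is $28,300, within the $28,500 ceiling, which satisfies one of the alternatives. Satisfied.
  (d) The plaintiff resides in Sylley; no contract (and hence no place of execution) is alleged — none of the alternatives is met. Not met.
  (e) The property lies in Merstead, so this disjunct is met. Condition met.
Only condition (d) fails.

(d)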